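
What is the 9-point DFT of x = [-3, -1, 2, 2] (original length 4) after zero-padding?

Original 4-point DFT: [0, -5+3i, -2, -5-3i]
Zero-padded 9-point DFT provides frequency interpolation.

DFT_9([x, 0, ...]) = [0, -4.4187-3.0589i, -6.0530+2.0328i, -1.5000+2.5981i, -1.5282-0.1045i, -1.5282+0.1045i, -1.5000-2.5981i, -6.0530-2.0328i, -4.4187+3.0589i]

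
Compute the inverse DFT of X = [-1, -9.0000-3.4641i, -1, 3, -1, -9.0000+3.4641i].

x[n] = (1/6) Σ(k=0 to 5) X[k] · e^(2πikn/6)

Computing each x[n]:
x[0] = -3
x[1] = -1
x[2] = 3
x[3] = 2
x[4] = 1
x[5] = -3

x = [-3, -1, 3, 2, 1, -3]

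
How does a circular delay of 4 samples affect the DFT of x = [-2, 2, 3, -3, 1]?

Time shift by 4: X_shifted[k] = ω_5^(4k) · X[k]
Shifted x = [2, 3, -3, 1, -2]

DFT(x[n-4]) = [1, 3.9271-2.4041i, 0.5729-6.7432i, 0.5729+6.7432i, 3.9271+2.4041i]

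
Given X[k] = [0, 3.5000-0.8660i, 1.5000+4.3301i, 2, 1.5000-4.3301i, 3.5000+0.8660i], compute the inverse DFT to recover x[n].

x[n] = (1/6) Σ(k=0 to 5) X[k] · e^(2πikn/6)

Computing each x[n]:
x[0] = 2
x[1] = -1
x[2] = 1
x[3] = -1
x[4] = -2
x[5] = 1

x = [2, -1, 1, -1, -2, 1]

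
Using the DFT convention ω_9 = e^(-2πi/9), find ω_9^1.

ω_9^1 = e^(-2πi·1/9)
= cos(-2π·1/9) + i·sin(-2π·1/9)
= cos(-2π/9) + i·sin(-2π/9)

ω_9^1 = cos(-2π/9) + i·sin(-2π/9) = 0.7660-0.6428i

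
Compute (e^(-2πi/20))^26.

Since ω_20^20 = 1, powers reduce modulo 20.
26 mod 20 = 6
So ω_20^26 = ω_20^6 = e^(-2πi·6/20)

ω_20^26 = ω_20^6 = -0.3090-0.9511i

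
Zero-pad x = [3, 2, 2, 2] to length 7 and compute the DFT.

Original 4-point DFT: [9, 1, 1, 1]
Zero-padded 7-point DFT provides frequency interpolation.

DFT_7([x, 0, ...]) = [9, 2.0000-4.3813i, 2.0000+0.4816i, 2.0000-1.2540i, 2.0000+1.2540i, 2.0000-0.4816i, 2.0000+4.3813i]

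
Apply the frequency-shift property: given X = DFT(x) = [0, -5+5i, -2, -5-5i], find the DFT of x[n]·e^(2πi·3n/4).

Modulation property: DFT(ω_4^(-3n)·x[n]) = X[(k-3) mod 4], so circularly shift X by 3 positions.

X[k-3] = [-5+5i, -2, -5-5i, 0]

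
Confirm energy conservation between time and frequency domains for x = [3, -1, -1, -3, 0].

Time domain:
Σ|x[n]|² = |3|² + |-1|² + |-1|² + |-3|² + |0|² = 20.0000

Frequency domain:
(1/5)Σ|X[k]|² = (1/5)(|-2|² + |5.9271-0.2245i|² + |2.5729+2.4899i|² + |2.5729-2.4899i|² + |5.9271+0.2245i|²) = (1/5)·100.0000 = 20.0000

Both sides agree, confirming Parseval's theorem.

Σ|x[n]|² = (1/N)Σ|X[k]|² = 20.0000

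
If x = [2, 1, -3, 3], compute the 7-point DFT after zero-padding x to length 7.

Original 4-point DFT: [3, 5+2i, -5, 5-2i]
Zero-padded 7-point DFT provides frequency interpolation.

DFT_7([x, 0, ...]) = [3, 0.5881+0.8413i, 6.3509+0.0689i, -1.4390-5.7042i, -1.4390+5.7042i, 6.3509-0.0689i, 0.5881-0.8413i]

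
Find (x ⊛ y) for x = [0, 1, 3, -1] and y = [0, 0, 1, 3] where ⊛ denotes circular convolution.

(x ⊛ y)[n] = Σ(m=0 to 3) x[m] · y[(n-m) mod 4]

Computing each output sample:
(x ⊛ y)[0] = 6
(x ⊛ y)[1] = 8
(x ⊛ y)[2] = -3
(x ⊛ y)[3] = 1

x ⊛ y = [6, 8, -3, 1]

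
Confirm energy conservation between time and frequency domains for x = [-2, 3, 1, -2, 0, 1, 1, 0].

Time domain:
Σ|x[n]|² = |-2|² + |3|² + |1|² + |-2|² + |0|² + |1|² + |1|² + |0|² = 20.0000

Frequency domain:
(1/8)Σ|X[k]|² = (1/8)(|2|² + |0.8284|² + |-4-6i|² + |-4.8284|² + |-2|² + |-4.8284|² + |-4+6i|² + |0.8284|²) = (1/8)·160.0000 = 20.0000

Both sides agree, confirming Parseval's theorem.

Σ|x[n]|² = (1/N)Σ|X[k]|² = 20.0000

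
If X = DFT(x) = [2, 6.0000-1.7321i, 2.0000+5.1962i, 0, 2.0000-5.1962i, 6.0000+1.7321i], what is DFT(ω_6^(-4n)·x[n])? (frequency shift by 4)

Modulation property: DFT(ω_6^(-4n)·x[n]) = X[(k-4) mod 6], so circularly shift X by 4 positions.

X[k-4] = [2.0000+5.1962i, 0, 2.0000-5.1962i, 6.0000+1.7321i, 2, 6.0000-1.7321i]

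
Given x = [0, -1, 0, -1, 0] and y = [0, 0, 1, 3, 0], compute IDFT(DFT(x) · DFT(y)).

(x ⊛ y)[n] = Σ(m=0 to 4) x[m] · y[(n-m) mod 5]

Computing each output sample:
(x ⊛ y)[0] = -1
(x ⊛ y)[1] = -3
(x ⊛ y)[2] = 0
(x ⊛ y)[3] = -1
(x ⊛ y)[4] = -3

x ⊛ y = [-1, -3, 0, -1, -3]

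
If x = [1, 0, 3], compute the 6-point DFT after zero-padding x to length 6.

Original 3-point DFT: [4, -0.5000+2.5981i, -0.5000-2.5981i]
Zero-padded 6-point DFT provides frequency interpolation.

DFT_6([x, 0, ...]) = [4, -0.5000-2.5981i, -0.5000+2.5981i, 4, -0.5000-2.5981i, -0.5000+2.5981i]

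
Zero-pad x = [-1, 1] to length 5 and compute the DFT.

Original 2-point DFT: [0, -2]
Zero-padded 5-point DFT provides frequency interpolation.

DFT_5([x, 0, ...]) = [0, -0.6910-0.9511i, -1.8090-0.5878i, -1.8090+0.5878i, -0.6910+0.9511i]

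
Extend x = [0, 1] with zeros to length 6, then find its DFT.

Original 2-point DFT: [1, -1]
Zero-padded 6-point DFT provides frequency interpolation.

DFT_6([x, 0, ...]) = [1, 0.5000-0.8660i, -0.5000-0.8660i, -1, -0.5000+0.8660i, 0.5000+0.8660i]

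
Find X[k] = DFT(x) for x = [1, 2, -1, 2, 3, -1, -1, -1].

X[k] = Σ(n=0 to 7) x[n] · ω_8^(nk)
where ω_8 = e^(-2πi/8)

Computing each X[k]:
X[0] = 4
X[1] = -2.0000-4.2426i
X[2] = 6
X[3] = -2.0000-4.2426i
X[4] = 0
X[5] = -2.0000+4.2426i
X[6] = 6
X[7] = -2.0000+4.2426i

X = [4, -2.0000-4.2426i, 6, -2.0000-4.2426i, 0, -2.0000+4.2426i, 6, -2.0000+4.2426i]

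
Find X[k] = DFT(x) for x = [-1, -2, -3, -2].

X[k] = Σ(n=0 to 3) x[n] · ω_4^(nk)
where ω_4 = e^(-2πi/4)

Computing each X[k]:
X[0] = -8
X[1] = 2
X[2] = 0
X[3] = 2

X = [-8, 2, 0, 2]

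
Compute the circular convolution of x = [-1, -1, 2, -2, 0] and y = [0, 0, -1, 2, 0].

(x ⊛ y)[n] = Σ(m=0 to 4) x[m] · y[(n-m) mod 5]

Computing each output sample:
(x ⊛ y)[0] = 6
(x ⊛ y)[1] = -4
(x ⊛ y)[2] = 1
(x ⊛ y)[3] = -1
(x ⊛ y)[4] = -4

x ⊛ y = [6, -4, 1, -1, -4]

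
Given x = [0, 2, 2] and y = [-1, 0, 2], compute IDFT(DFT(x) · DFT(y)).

(x ⊛ y)[n] = Σ(m=0 to 2) x[m] · y[(n-m) mod 3]

Computing each output sample:
(x ⊛ y)[0] = 4
(x ⊛ y)[1] = 2
(x ⊛ y)[2] = -2

x ⊛ y = [4, 2, -2]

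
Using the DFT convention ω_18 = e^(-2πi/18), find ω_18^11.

ω_18^11 = e^(-2πi·11/18)
= cos(-2π·11/18) + i·sin(-2π·11/18)
= cos(-22π/18) + i·sin(-22π/18)

ω_18^11 = cos(-22π/18) + i·sin(-22π/18) = -0.7660+0.6428i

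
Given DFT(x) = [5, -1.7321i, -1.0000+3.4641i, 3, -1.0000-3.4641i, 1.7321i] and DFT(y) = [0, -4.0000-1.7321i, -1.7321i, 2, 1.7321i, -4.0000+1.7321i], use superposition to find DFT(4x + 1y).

By linearity: DFT(4x + 1y) = 4·DFT(x) + 1·DFT(y)
= 4·[5, -1.7321i, -1.0000+3.4641i, 3, -1.0000-3.4641i, 1.7321i] + 1·[0, -4.0000-1.7321i, -1.7321i, 2, 1.7321i, -4.0000+1.7321i]

Computing element-wise:
Z[0] = 4·(5) + 1·(0) = 20
Z[1] = 4·(-1.7321i) + 1·(-4.0000-1.7321i) = -4.0000-8.6605i
Z[2] = 4·(-1.0000+3.4641i) + 1·(-1.7321i) = -4.0000+12.1243i
Z[3] = 4·(3) + 1·(2) = 14
Z[4] = 4·(-1.0000-3.4641i) + 1·(1.7321i) = -4.0000-12.1243i
Z[5] = 4·(1.7321i) + 1·(-4.0000+1.7321i) = -4.0000+8.6605i

DFT(4x + 1y) = 4·X + 1·Y = [20, -4.0000-8.6605i, -4.0000+12.1243i, 14, -4.0000-12.1243i, -4.0000+8.6605i]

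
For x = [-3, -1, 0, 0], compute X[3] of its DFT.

X[3] = Σ(n=0 to 3) x[n] · ω_4^(3n) where ω_4 = e^(-2πi/4)
= (-3)·ω_4^0 + (-1)·ω_4^3 + (0)·ω_4^6 + (0)·ω_4^9

X[3] = -3-1i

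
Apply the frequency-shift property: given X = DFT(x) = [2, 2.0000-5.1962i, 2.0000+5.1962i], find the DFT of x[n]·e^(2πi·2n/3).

Modulation property: DFT(ω_3^(-2n)·x[n]) = X[(k-2) mod 3], so circularly shift X by 2 positions.

X[k-2] = [2.0000-5.1962i, 2.0000+5.1962i, 2]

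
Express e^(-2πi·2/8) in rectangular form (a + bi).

ω_8^2 = e^(-2πi·2/8)
= cos(-2π·2/8) + i·sin(-2π·2/8)
= cos(-4π/8) + i·sin(-4π/8)

ω_8^2 = cos(-4π/8) + i·sin(-4π/8) = -1i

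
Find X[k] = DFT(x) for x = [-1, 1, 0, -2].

X[k] = Σ(n=0 to 3) x[n] · ω_4^(nk)
where ω_4 = e^(-2πi/4)

Computing each X[k]:
X[0] = -2
X[1] = -1-3i
X[2] = 0
X[3] = -1+3i

X = [-2, -1-3i, 0, -1+3i]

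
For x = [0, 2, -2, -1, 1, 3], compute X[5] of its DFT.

X[5] = Σ(n=0 to 5) x[n] · ω_6^(5n) where ω_6 = e^(-2πi/6)
= (0)·ω_6^0 + (2)·ω_6^5 + (-2)·ω_6^10 + (-1)·ω_6^15 + (1)·ω_6^20 + (3)·ω_6^25

X[5] = 4.0000-3.4641i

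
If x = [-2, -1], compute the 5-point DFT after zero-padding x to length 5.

Original 2-point DFT: [-3, -1]
Zero-padded 5-point DFT provides frequency interpolation.

DFT_5([x, 0, ...]) = [-3, -2.3090+0.9511i, -1.1910+0.5878i, -1.1910-0.5878i, -2.3090-0.9511i]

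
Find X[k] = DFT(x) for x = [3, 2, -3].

X[k] = Σ(n=0 to 2) x[n] · ω_3^(nk)
where ω_3 = e^(-2πi/3)

Computing each X[k]:
X[0] = 2
X[1] = 3.5000-4.3301i
X[2] = 3.5000+4.3301i

X = [2, 3.5000-4.3301i, 3.5000+4.3301i]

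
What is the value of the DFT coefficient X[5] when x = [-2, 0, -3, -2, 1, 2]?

X[5] = Σ(n=0 to 5) x[n] · ω_6^(5n) where ω_6 = e^(-2πi/6)
= (-2)·ω_6^0 + (0)·ω_6^5 + (-3)·ω_6^10 + (-2)·ω_6^15 + (1)·ω_6^20 + (2)·ω_6^25

X[5] = 2.0000-5.1962i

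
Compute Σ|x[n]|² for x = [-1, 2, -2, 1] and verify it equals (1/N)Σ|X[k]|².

Time domain:
Σ|x[n]|² = |-1|² + |2|² + |-2|² + |1|² = 10.0000

Frequency domain:
(1/4)Σ|X[k]|² = (1/4)(|0|² + |1-1i|² + |-6|² + |1+1i|²) = (1/4)·40.0000 = 10.0000

Both sides agree, confirming Parseval's theorem.

Σ|x[n]|² = (1/N)Σ|X[k]|² = 10.0000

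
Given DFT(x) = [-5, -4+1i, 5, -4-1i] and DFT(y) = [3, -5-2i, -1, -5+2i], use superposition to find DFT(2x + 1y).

By linearity: DFT(2x + 1y) = 2·DFT(x) + 1·DFT(y)
= 2·[-5, -4+1i, 5, -4-1i] + 1·[3, -5-2i, -1, -5+2i]

Computing element-wise:
Z[0] = 2·(-5) + 1·(3) = -7
Z[1] = 2·(-4+1i) + 1·(-5-2i) = -13
Z[2] = 2·(5) + 1·(-1) = 9
Z[3] = 2·(-4-1i) + 1·(-5+2i) = -13

DFT(2x + 1y) = 2·X + 1·Y = [-7, -13, 9, -13]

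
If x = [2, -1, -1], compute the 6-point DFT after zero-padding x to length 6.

Original 3-point DFT: [0, 3, 3]
Zero-padded 6-point DFT provides frequency interpolation.

DFT_6([x, 0, ...]) = [0, 2.0000+1.7321i, 3, 2, 3, 2.0000-1.7321i]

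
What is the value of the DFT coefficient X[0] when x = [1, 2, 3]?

X[0] = Σ(n=0 to 2) x[n] · ω_3^0 = Σ x[n]
= (1) + (2) + (3)

X[0] = 6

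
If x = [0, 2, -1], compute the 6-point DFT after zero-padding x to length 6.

Original 3-point DFT: [1, -0.5000-2.5981i, -0.5000+2.5981i]
Zero-padded 6-point DFT provides frequency interpolation.

DFT_6([x, 0, ...]) = [1, 1.5000-0.8660i, -0.5000-2.5981i, -3, -0.5000+2.5981i, 1.5000+0.8660i]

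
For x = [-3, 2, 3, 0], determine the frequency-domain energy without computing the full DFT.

Parseval: Σ|x[n]|² = (1/N)Σ|X[k]|², so Σ|X[k]|² = N·Σ|x[n]|² = 4·22.0000

Σ|X[k]|² = N·Σ|x[n]|² = 4·22.0000 = 88.0000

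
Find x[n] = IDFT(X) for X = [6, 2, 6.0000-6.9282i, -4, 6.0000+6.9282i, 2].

x[n] = (1/6) Σ(k=0 to 5) X[k] · e^(2πikn/6)

Computing each x[n]:
x[0] = 3
x[1] = 3
x[2] = -3
x[3] = 3
x[4] = 1
x[5] = -1

x = [3, 3, -3, 3, 1, -1]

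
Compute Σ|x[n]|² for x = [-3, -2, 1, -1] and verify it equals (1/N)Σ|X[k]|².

Time domain:
Σ|x[n]|² = |-3|² + |-2|² + |1|² + |-1|² = 15.0000

Frequency domain:
(1/4)Σ|X[k]|² = (1/4)(|-5|² + |-4+1i|² + |1|² + |-4-1i|²) = (1/4)·60.0000 = 15.0000

Both sides agree, confirming Parseval's theorem.

Σ|x[n]|² = (1/N)Σ|X[k]|² = 15.0000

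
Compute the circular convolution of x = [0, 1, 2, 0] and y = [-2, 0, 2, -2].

(x ⊛ y)[n] = Σ(m=0 to 3) x[m] · y[(n-m) mod 4]

Computing each output sample:
(x ⊛ y)[0] = 2
(x ⊛ y)[1] = -6
(x ⊛ y)[2] = -4
(x ⊛ y)[3] = 2

x ⊛ y = [2, -6, -4, 2]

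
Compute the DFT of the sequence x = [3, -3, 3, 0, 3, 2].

X[k] = Σ(n=0 to 5) x[n] · ω_6^(nk)
where ω_6 = e^(-2πi/6)

Computing each X[k]:
X[0] = 8
X[1] = -0.5000+4.3301i
X[2] = 0.5000+4.3301i
X[3] = 10
X[4] = 0.5000-4.3301i
X[5] = -0.5000-4.3301i

X = [8, -0.5000+4.3301i, 0.5000+4.3301i, 10, 0.5000-4.3301i, -0.5000-4.3301i]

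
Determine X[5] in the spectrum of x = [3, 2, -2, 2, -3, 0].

X[5] = Σ(n=0 to 5) x[n] · ω_6^(5n) where ω_6 = e^(-2πi/6)
= (3)·ω_6^0 + (2)·ω_6^5 + (-2)·ω_6^10 + (2)·ω_6^15 + (-3)·ω_6^20 + (0)·ω_6^25

X[5] = 4.5000+2.5981i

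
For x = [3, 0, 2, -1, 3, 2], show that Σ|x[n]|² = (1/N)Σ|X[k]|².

Time domain:
Σ|x[n]|² = |3|² + |0|² + |2|² + |-1|² + |3|² + |2|² = 27.0000

Frequency domain:
(1/6)Σ|X[k]|² = (1/6)(|9|² + |2.5000+2.5981i|² + |-1.5000+0.8660i|² + |7|² + |-1.5000-0.8660i|² + |2.5000-2.5981i|²) = (1/6)·162.0000 = 27.0000

Both sides agree, confirming Parseval's theorem.

Σ|x[n]|² = (1/N)Σ|X[k]|² = 27.0000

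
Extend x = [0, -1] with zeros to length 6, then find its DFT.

Original 2-point DFT: [-1, 1]
Zero-padded 6-point DFT provides frequency interpolation.

DFT_6([x, 0, ...]) = [-1, -0.5000+0.8660i, 0.5000+0.8660i, 1, 0.5000-0.8660i, -0.5000-0.8660i]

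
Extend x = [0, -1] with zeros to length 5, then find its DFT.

Original 2-point DFT: [-1, 1]
Zero-padded 5-point DFT provides frequency interpolation.

DFT_5([x, 0, ...]) = [-1, -0.3090+0.9511i, 0.8090+0.5878i, 0.8090-0.5878i, -0.3090-0.9511i]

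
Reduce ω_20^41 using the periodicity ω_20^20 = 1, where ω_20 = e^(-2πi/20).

Since ω_20^20 = 1, powers reduce modulo 20.
41 mod 20 = 1
So ω_20^41 = ω_20^1 = e^(-2πi·1/20)

ω_20^41 = ω_20^1 = 0.9511-0.3090i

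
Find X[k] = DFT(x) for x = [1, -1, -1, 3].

X[k] = Σ(n=0 to 3) x[n] · ω_4^(nk)
where ω_4 = e^(-2πi/4)

Computing each X[k]:
X[0] = 2
X[1] = 2+4i
X[2] = -2
X[3] = 2-4i

X = [2, 2+4i, -2, 2-4i]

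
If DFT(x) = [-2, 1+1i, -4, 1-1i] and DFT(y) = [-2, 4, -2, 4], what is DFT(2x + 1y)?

By linearity: DFT(2x + 1y) = 2·DFT(x) + 1·DFT(y)
= 2·[-2, 1+1i, -4, 1-1i] + 1·[-2, 4, -2, 4]

Computing element-wise:
Z[0] = 2·(-2) + 1·(-2) = -6
Z[1] = 2·(1+1i) + 1·(4) = 6+2i
Z[2] = 2·(-4) + 1·(-2) = -10
Z[3] = 2·(1-1i) + 1·(4) = 6-2i

DFT(2x + 1y) = 2·X + 1·Y = [-6, 6+2i, -10, 6-2i]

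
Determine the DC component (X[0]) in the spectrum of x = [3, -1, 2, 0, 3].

X[0] = Σ(n=0 to 4) x[n] · ω_5^0 = Σ x[n]
= (3) + (-1) + (2) + (0) + (3)

X[0] = 7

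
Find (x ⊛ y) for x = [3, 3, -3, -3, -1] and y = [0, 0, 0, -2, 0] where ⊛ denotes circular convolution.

(x ⊛ y)[n] = Σ(m=0 to 4) x[m] · y[(n-m) mod 5]

Computing each output sample:
(x ⊛ y)[0] = 6
(x ⊛ y)[1] = 6
(x ⊛ y)[2] = 2
(x ⊛ y)[3] = -6
(x ⊛ y)[4] = -6

x ⊛ y = [6, 6, 2, -6, -6]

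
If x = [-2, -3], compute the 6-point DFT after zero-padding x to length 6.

Original 2-point DFT: [-5, 1]
Zero-padded 6-point DFT provides frequency interpolation.

DFT_6([x, 0, ...]) = [-5, -3.5000+2.5981i, -0.5000+2.5981i, 1, -0.5000-2.5981i, -3.5000-2.5981i]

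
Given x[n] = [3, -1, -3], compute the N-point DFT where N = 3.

X[k] = Σ(n=0 to 2) x[n] · ω_3^(nk)
where ω_3 = e^(-2πi/3)

Computing each X[k]:
X[0] = -1
X[1] = 5.0000-1.7321i
X[2] = 5.0000+1.7321i

X = [-1, 5.0000-1.7321i, 5.0000+1.7321i]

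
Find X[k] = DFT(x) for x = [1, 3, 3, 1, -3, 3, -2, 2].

X[k] = Σ(n=0 to 7) x[n] · ω_8^(nk)
where ω_8 = e^(-2πi/8)

Computing each X[k]:
X[0] = 8
X[1] = 4.7071-4.2929i
X[2] = -3-3i
X[3] = 3.2929+5.7071i
X[4] = -10
X[5] = 3.2929-5.7071i
X[6] = -3+3i
X[7] = 4.7071+4.2929i

X = [8, 4.7071-4.2929i, -3-3i, 3.2929+5.7071i, -10, 3.2929-5.7071i, -3+3i, 4.7071+4.2929i]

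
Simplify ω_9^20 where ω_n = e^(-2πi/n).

Since ω_9^9 = 1, powers reduce modulo 9.
20 mod 9 = 2
So ω_9^20 = ω_9^2 = e^(-2πi·2/9)

ω_9^20 = ω_9^2 = 0.1736-0.9848i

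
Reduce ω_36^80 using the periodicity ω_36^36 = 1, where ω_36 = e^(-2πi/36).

Since ω_36^36 = 1, powers reduce modulo 36.
80 mod 36 = 8
So ω_36^80 = ω_36^8 = e^(-2πi·8/36)

ω_36^80 = ω_36^8 = 0.1736-0.9848i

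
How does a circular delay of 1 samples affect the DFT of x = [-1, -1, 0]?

Time shift by 1: X_shifted[k] = ω_3^(1k) · X[k]
Shifted x = [0, -1, -1]

DFT(x[n-1]) = [-2, 1, 1]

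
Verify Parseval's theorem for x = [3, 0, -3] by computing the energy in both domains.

Time domain:
Σ|x[n]|² = |3|² + |0|² + |-3|² = 18.0000

Frequency domain:
(1/3)Σ|X[k]|² = (1/3)(|0|² + |4.5000-2.5981i|² + |4.5000+2.5981i|²) = (1/3)·54.0000 = 18.0000

Both sides agree, confirming Parseval's theorem.

Σ|x[n]|² = (1/N)Σ|X[k]|² = 18.0000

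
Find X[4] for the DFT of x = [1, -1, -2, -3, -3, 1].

X[4] = Σ(n=0 to 5) x[n] · ω_6^(4n) where ω_6 = e^(-2πi/6)
= (1)·ω_6^0 + (-1)·ω_6^4 + (-2)·ω_6^8 + (-3)·ω_6^12 + (-3)·ω_6^16 + (1)·ω_6^20

X[4] = 0.5000-2.5981i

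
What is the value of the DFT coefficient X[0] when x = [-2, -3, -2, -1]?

X[0] = Σ(n=0 to 3) x[n] · ω_4^0 = Σ x[n]
= (-2) + (-3) + (-2) + (-1)

X[0] = -8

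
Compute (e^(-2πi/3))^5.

Since ω_3^3 = 1, powers reduce modulo 3.
5 mod 3 = 2
So ω_3^5 = ω_3^2 = e^(-2πi·2/3)

ω_3^5 = ω_3^2 = -0.5000+0.8660i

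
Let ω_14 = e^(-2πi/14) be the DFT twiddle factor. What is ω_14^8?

ω_14^8 = e^(-2πi·8/14)
= cos(-2π·8/14) + i·sin(-2π·8/14)
= cos(-16π/14) + i·sin(-16π/14)

ω_14^8 = cos(-16π/14) + i·sin(-16π/14) = -0.9010+0.4339i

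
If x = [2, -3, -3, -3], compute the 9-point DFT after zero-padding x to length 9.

Original 4-point DFT: [-7, 5, 5, 5]
Zero-padded 9-point DFT provides frequency interpolation.

DFT_9([x, 0, ...]) = [-7, 0.6809+7.4809i, 5.7981+1.3824i, 2, 4.0209+1.6958i, 4.0209-1.6958i, 2, 5.7981-1.3824i, 0.6809-7.4809i]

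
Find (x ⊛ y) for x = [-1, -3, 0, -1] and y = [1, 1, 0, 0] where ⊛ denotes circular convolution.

(x ⊛ y)[n] = Σ(m=0 to 3) x[m] · y[(n-m) mod 4]

Computing each output sample:
(x ⊛ y)[0] = -2
(x ⊛ y)[1] = -4
(x ⊛ y)[2] = -3
(x ⊛ y)[3] = -1

x ⊛ y = [-2, -4, -3, -1]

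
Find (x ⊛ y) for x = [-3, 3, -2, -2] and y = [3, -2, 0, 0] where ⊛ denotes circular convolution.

(x ⊛ y)[n] = Σ(m=0 to 3) x[m] · y[(n-m) mod 4]

Computing each output sample:
(x ⊛ y)[0] = -5
(x ⊛ y)[1] = 15
(x ⊛ y)[2] = -12
(x ⊛ y)[3] = -2

x ⊛ y = [-5, 15, -12, -2]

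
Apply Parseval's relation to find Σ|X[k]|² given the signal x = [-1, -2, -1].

Parseval: Σ|x[n]|² = (1/N)Σ|X[k]|², so Σ|X[k]|² = N·Σ|x[n]|² = 3·6.0000

Σ|X[k]|² = N·Σ|x[n]|² = 3·6.0000 = 18.0000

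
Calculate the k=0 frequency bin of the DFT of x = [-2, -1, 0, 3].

X[0] = Σ(n=0 to 3) x[n] · ω_4^0 = Σ x[n]
= (-2) + (-1) + (0) + (3)

X[0] = 0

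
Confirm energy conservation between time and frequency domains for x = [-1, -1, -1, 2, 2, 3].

Time domain:
Σ|x[n]|² = |-1|² + |-1|² + |-1|² + |2|² + |2|² + |3|² = 20.0000

Frequency domain:
(1/6)Σ|X[k]|² = (1/6)(|4|² + |-2.5000+6.0622i|² + |-0.5000+0.8660i|² + |-4|² + |-0.5000-0.8660i|² + |-2.5000-6.0622i|²) = (1/6)·120.0000 = 20.0000

Both sides agree, confirming Parseval's theorem.

Σ|x[n]|² = (1/N)Σ|X[k]|² = 20.0000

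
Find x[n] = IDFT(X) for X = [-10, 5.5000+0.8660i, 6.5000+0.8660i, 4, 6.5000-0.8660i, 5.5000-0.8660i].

x[n] = (1/6) Σ(k=0 to 5) X[k] · e^(2πikn/6)

Computing each x[n]:
x[0] = 3
x[1] = -3
x[2] = -3
x[3] = -2
x[4] = -3
x[5] = -2

x = [3, -3, -3, -2, -3, -2]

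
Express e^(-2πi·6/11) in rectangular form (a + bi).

ω_11^6 = e^(-2πi·6/11)
= cos(-2π·6/11) + i·sin(-2π·6/11)
= cos(-12π/11) + i·sin(-12π/11)

ω_11^6 = cos(-12π/11) + i·sin(-12π/11) = -0.9595+0.2817i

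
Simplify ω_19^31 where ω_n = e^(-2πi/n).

Since ω_19^19 = 1, powers reduce modulo 19.
31 mod 19 = 12
So ω_19^31 = ω_19^12 = e^(-2πi·12/19)

ω_19^31 = ω_19^12 = -0.6773+0.7357i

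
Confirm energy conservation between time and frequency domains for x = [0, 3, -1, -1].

Time domain:
Σ|x[n]|² = |0|² + |3|² + |-1|² + |-1|² = 11.0000

Frequency domain:
(1/4)Σ|X[k]|² = (1/4)(|1|² + |1-4i|² + |-3|² + |1+4i|²) = (1/4)·44.0000 = 11.0000

Both sides agree, confirming Parseval's theorem.

Σ|x[n]|² = (1/N)Σ|X[k]|² = 11.0000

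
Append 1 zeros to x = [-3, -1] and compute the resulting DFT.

Original 2-point DFT: [-4, -2]
Zero-padded 3-point DFT provides frequency interpolation.

DFT_3([x, 0, ...]) = [-4, -2.5000+0.8660i, -2.5000-0.8660i]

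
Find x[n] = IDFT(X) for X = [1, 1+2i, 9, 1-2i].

x[n] = (1/4) Σ(k=0 to 3) X[k] · e^(2πikn/4)

Computing each x[n]:
x[0] = 3
x[1] = -3
x[2] = 2
x[3] = -1

x = [3, -3, 2, -1]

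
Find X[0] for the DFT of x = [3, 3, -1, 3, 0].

X[0] = Σ(n=0 to 4) x[n] · ω_5^0 = Σ x[n]
= (3) + (3) + (-1) + (3) + (0)

X[0] = 8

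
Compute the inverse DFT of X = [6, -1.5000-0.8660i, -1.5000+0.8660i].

x[n] = (1/3) Σ(k=0 to 2) X[k] · e^(2πikn/3)

Computing each x[n]:
x[0] = 1
x[1] = 3
x[2] = 2

x = [1, 3, 2]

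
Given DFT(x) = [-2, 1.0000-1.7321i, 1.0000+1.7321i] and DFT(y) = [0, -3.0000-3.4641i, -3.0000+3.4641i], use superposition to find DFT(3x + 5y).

By linearity: DFT(3x + 5y) = 3·DFT(x) + 5·DFT(y)
= 3·[-2, 1.0000-1.7321i, 1.0000+1.7321i] + 5·[0, -3.0000-3.4641i, -3.0000+3.4641i]

Computing element-wise:
Z[0] = 3·(-2) + 5·(0) = -6
Z[1] = 3·(1.0000-1.7321i) + 5·(-3.0000-3.4641i) = -12.0000-22.5168i
Z[2] = 3·(1.0000+1.7321i) + 5·(-3.0000+3.4641i) = -12.0000+22.5168i

DFT(3x + 5y) = 3·X + 5·Y = [-6, -12.0000-22.5168i, -12.0000+22.5168i]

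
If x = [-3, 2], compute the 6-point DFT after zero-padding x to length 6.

Original 2-point DFT: [-1, -5]
Zero-padded 6-point DFT provides frequency interpolation.

DFT_6([x, 0, ...]) = [-1, -2.0000-1.7321i, -4.0000-1.7321i, -5, -4.0000+1.7321i, -2.0000+1.7321i]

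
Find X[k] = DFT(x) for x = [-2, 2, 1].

X[k] = Σ(n=0 to 2) x[n] · ω_3^(nk)
where ω_3 = e^(-2πi/3)

Computing each X[k]:
X[0] = 1
X[1] = -3.5000-0.8660i
X[2] = -3.5000+0.8660i

X = [1, -3.5000-0.8660i, -3.5000+0.8660i]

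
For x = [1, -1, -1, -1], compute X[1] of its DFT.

X[1] = Σ(n=0 to 3) x[n] · ω_4^(1n) where ω_4 = e^(-2πi/4)
= (1)·ω_4^0 + (-1)·ω_4^1 + (-1)·ω_4^2 + (-1)·ω_4^3

X[1] = 2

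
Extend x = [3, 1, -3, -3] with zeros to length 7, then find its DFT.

Original 4-point DFT: [-2, 6-4i, 2, 6+4i]
Zero-padded 7-point DFT provides frequency interpolation.

DFT_7([x, 0, ...]) = [-2, 6.9940+3.4446i, 3.6099-4.6221i, 0.8961+0.1454i, 0.8961-0.1454i, 3.6099+4.6221i, 6.9940-3.4446i]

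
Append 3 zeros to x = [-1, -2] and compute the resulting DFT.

Original 2-point DFT: [-3, 1]
Zero-padded 5-point DFT provides frequency interpolation.

DFT_5([x, 0, ...]) = [-3, -1.6180+1.9021i, 0.6180+1.1756i, 0.6180-1.1756i, -1.6180-1.9021i]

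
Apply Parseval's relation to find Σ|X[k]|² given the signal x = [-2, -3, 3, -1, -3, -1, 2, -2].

Parseval: Σ|x[n]|² = (1/N)Σ|X[k]|², so Σ|X[k]|² = N·Σ|x[n]|² = 8·41.0000

Σ|X[k]|² = N·Σ|x[n]|² = 8·41.0000 = 328.0000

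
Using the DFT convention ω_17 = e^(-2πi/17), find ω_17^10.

ω_17^10 = e^(-2πi·10/17)
= cos(-2π·10/17) + i·sin(-2π·10/17)
= cos(-20π/17) + i·sin(-20π/17)

ω_17^10 = cos(-20π/17) + i·sin(-20π/17) = -0.8502+0.5264i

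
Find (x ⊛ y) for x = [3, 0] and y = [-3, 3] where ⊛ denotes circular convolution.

(x ⊛ y)[n] = Σ(m=0 to 1) x[m] · y[(n-m) mod 2]

Computing each output sample:
(x ⊛ y)[0] = -9
(x ⊛ y)[1] = 9

x ⊛ y = [-9, 9]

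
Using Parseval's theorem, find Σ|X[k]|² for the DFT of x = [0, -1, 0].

Parseval: Σ|x[n]|² = (1/N)Σ|X[k]|², so Σ|X[k]|² = N·Σ|x[n]|² = 3·1.0000

Σ|X[k]|² = N·Σ|x[n]|² = 3·1.0000 = 3.0000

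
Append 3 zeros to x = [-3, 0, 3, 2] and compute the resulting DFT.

Original 4-point DFT: [2, -6+2i, -2, -6-2i]
Zero-padded 7-point DFT provides frequency interpolation.

DFT_7([x, 0, ...]) = [2, -5.4695-3.7926i, -4.4559+2.8653i, -1.5746+0.3956i, -1.5746-0.3956i, -4.4559-2.8653i, -5.4695+3.7926i]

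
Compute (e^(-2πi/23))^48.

Since ω_23^23 = 1, powers reduce modulo 23.
48 mod 23 = 2
So ω_23^48 = ω_23^2 = e^(-2πi·2/23)

ω_23^48 = ω_23^2 = 0.8544-0.5196i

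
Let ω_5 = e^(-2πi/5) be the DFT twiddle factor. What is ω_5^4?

ω_5^4 = e^(-2πi·4/5)
= cos(-2π·4/5) + i·sin(-2π·4/5)
= cos(-8π/5) + i·sin(-8π/5)

ω_5^4 = cos(-8π/5) + i·sin(-8π/5) = 0.3090+0.9511i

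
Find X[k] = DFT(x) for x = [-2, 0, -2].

X[k] = Σ(n=0 to 2) x[n] · ω_3^(nk)
where ω_3 = e^(-2πi/3)

Computing each X[k]:
X[0] = -4
X[1] = -1.0000-1.7321i
X[2] = -1.0000+1.7321i

X = [-4, -1.0000-1.7321i, -1.0000+1.7321i]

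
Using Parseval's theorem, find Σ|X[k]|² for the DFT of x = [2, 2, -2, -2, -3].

Parseval: Σ|x[n]|² = (1/N)Σ|X[k]|², so Σ|X[k]|² = N·Σ|x[n]|² = 5·25.0000

Σ|X[k]|² = N·Σ|x[n]|² = 5·25.0000 = 125.0000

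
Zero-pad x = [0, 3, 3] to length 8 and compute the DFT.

Original 3-point DFT: [6, -3, -3]
Zero-padded 8-point DFT provides frequency interpolation.

DFT_8([x, 0, ...]) = [6, 2.1213-5.1213i, -3-3i, -2.1213+0.8787i, 0, -2.1213-0.8787i, -3+3i, 2.1213+5.1213i]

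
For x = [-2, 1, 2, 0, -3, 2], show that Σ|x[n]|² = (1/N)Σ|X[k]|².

Time domain:
Σ|x[n]|² = |-2|² + |1|² + |2|² + |0|² + |-3|² + |2|² = 22.0000

Frequency domain:
(1/6)Σ|X[k]|² = (1/6)(|0|² + |-3.4641i|² + |-3.0000+5.1962i|² + |-6|² + |-3.0000-5.1962i|² + |3.4641i|²) = (1/6)·132.0000 = 22.0000

Both sides agree, confirming Parseval's theorem.

Σ|x[n]|² = (1/N)Σ|X[k]|² = 22.0000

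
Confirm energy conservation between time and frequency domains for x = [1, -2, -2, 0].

Time domain:
Σ|x[n]|² = |1|² + |-2|² + |-2|² + |0|² = 9.0000

Frequency domain:
(1/4)Σ|X[k]|² = (1/4)(|-3|² + |3+2i|² + |1|² + |3-2i|²) = (1/4)·36.0000 = 9.0000

Both sides agree, confirming Parseval's theorem.

Σ|x[n]|² = (1/N)Σ|X[k]|² = 9.0000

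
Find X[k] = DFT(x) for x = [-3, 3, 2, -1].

X[k] = Σ(n=0 to 3) x[n] · ω_4^(nk)
where ω_4 = e^(-2πi/4)

Computing each X[k]:
X[0] = 1
X[1] = -5-4i
X[2] = -3
X[3] = -5+4i

X = [1, -5-4i, -3, -5+4i]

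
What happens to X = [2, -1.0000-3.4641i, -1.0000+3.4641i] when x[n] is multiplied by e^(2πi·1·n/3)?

Modulation property: DFT(ω_3^(-1n)·x[n]) = X[(k-1) mod 3], so circularly shift X by 1 positions.

X[k-1] = [-1.0000+3.4641i, 2, -1.0000-3.4641i]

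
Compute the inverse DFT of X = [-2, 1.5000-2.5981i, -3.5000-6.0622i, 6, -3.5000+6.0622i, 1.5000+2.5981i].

x[n] = (1/6) Σ(k=0 to 5) X[k] · e^(2πikn/6)

Computing each x[n]:
x[0] = 0
x[1] = 2
x[2] = 0
x[3] = -3
x[4] = 2
x[5] = -3

x = [0, 2, 0, -3, 2, -3]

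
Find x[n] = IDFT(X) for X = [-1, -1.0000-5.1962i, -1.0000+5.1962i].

x[n] = (1/3) Σ(k=0 to 2) X[k] · e^(2πikn/3)

Computing each x[n]:
x[0] = -1
x[1] = 3
x[2] = -3

x = [-1, 3, -3]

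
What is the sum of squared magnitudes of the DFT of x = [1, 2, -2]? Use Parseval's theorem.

Parseval: Σ|x[n]|² = (1/N)Σ|X[k]|², so Σ|X[k]|² = N·Σ|x[n]|² = 3·9.0000

Σ|X[k]|² = N·Σ|x[n]|² = 3·9.0000 = 27.0000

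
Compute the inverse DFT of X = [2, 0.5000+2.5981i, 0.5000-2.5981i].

x[n] = (1/3) Σ(k=0 to 2) X[k] · e^(2πikn/3)

Computing each x[n]:
x[0] = 1
x[1] = -1
x[2] = 2

x = [1, -1, 2]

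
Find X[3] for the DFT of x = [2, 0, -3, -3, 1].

X[3] = Σ(n=0 to 4) x[n] · ω_5^(3n) where ω_5 = e^(-2πi/5)
= (2)·ω_5^0 + (0)·ω_5^3 + (-3)·ω_5^6 + (-3)·ω_5^9 + (1)·ω_5^12

X[3] = -0.6631-0.5878i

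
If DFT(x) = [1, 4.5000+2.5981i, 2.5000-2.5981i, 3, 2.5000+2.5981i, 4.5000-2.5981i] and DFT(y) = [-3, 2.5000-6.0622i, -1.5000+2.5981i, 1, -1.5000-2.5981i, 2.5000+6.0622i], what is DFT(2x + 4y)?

By linearity: DFT(2x + 4y) = 2·DFT(x) + 4·DFT(y)
= 2·[1, 4.5000+2.5981i, 2.5000-2.5981i, 3, 2.5000+2.5981i, 4.5000-2.5981i] + 4·[-3, 2.5000-6.0622i, -1.5000+2.5981i, 1, -1.5000-2.5981i, 2.5000+6.0622i]

Computing element-wise:
Z[0] = 2·(1) + 4·(-3) = -10
Z[1] = 2·(4.5000+2.5981i) + 4·(2.5000-6.0622i) = 19.0000-19.0526i
Z[2] = 2·(2.5000-2.5981i) + 4·(-1.5000+2.5981i) = -1.0000+5.1962i
Z[3] = 2·(3) + 4·(1) = 10
Z[4] = 2·(2.5000+2.5981i) + 4·(-1.5000-2.5981i) = -1.0000-5.1962i
Z[5] = 2·(4.5000-2.5981i) + 4·(2.5000+6.0622i) = 19.0000+19.0526i

DFT(2x + 4y) = 2·X + 4·Y = [-10, 19.0000-19.0526i, -1.0000+5.1962i, 10, -1.0000-5.1962i, 19.0000+19.0526i]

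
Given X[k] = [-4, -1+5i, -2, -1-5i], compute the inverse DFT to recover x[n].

x[n] = (1/4) Σ(k=0 to 3) X[k] · e^(2πikn/4)

Computing each x[n]:
x[0] = -2
x[1] = -3
x[2] = -1
x[3] = 2

x = [-2, -3, -1, 2]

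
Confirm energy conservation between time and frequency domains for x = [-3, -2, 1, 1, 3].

Time domain:
Σ|x[n]|² = |-3|² + |-2|² + |1|² + |1|² + |3|² = 24.0000

Frequency domain:
(1/5)Σ|X[k]|² = (1/5)(|0|² + |-4.3090+4.7553i|² + |-3.1910+2.9389i|² + |-3.1910-2.9389i|² + |-4.3090-4.7553i|²) = (1/5)·120.0000 = 24.0000

Both sides agree, confirming Parseval's theorem.

Σ|x[n]|² = (1/N)Σ|X[k]|² = 24.0000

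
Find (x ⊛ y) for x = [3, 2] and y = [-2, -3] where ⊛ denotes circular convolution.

(x ⊛ y)[n] = Σ(m=0 to 1) x[m] · y[(n-m) mod 2]

Computing each output sample:
(x ⊛ y)[0] = -12
(x ⊛ y)[1] = -13

x ⊛ y = [-12, -13]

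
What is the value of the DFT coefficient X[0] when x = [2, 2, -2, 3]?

X[0] = Σ(n=0 to 3) x[n] · ω_4^0 = Σ x[n]
= (2) + (2) + (-2) + (3)

X[0] = 5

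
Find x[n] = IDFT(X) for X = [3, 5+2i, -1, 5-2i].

x[n] = (1/4) Σ(k=0 to 3) X[k] · e^(2πikn/4)

Computing each x[n]:
x[0] = 3
x[1] = 0
x[2] = -2
x[3] = 2

x = [3, 0, -2, 2]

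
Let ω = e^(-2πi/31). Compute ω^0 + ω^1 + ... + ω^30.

Sum of all nth roots of unity equals 0 for n > 1 (geometric series with r ≠ 1).

0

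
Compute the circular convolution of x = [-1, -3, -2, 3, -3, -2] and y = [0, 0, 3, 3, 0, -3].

(x ⊛ y)[n] = Σ(m=0 to 5) x[m] · y[(n-m) mod 6]

Computing each output sample:
(x ⊛ y)[0] = 9
(x ⊛ y)[1] = -9
(x ⊛ y)[2] = -18
(x ⊛ y)[3] = -3
(x ⊛ y)[4] = -9
(x ⊛ y)[5] = 6

x ⊛ y = [9, -9, -18, -3, -9, 6]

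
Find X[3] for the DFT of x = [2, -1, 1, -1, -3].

X[3] = Σ(n=0 to 4) x[n] · ω_5^(3n) where ω_5 = e^(-2πi/5)
= (2)·ω_5^0 + (-1)·ω_5^3 + (1)·ω_5^6 + (-1)·ω_5^9 + (-3)·ω_5^12

X[3] = 5.2361-0.7265i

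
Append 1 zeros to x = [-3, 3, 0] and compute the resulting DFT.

Original 3-point DFT: [0, -4.5000-2.5981i, -4.5000+2.5981i]
Zero-padded 4-point DFT provides frequency interpolation.

DFT_4([x, 0, ...]) = [0, -3-3i, -6, -3+3i]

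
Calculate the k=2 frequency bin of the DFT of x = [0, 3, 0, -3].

X[2] = Σ(n=0 to 3) x[n] · ω_4^(2n) where ω_4 = e^(-2πi/4)
= (0)·ω_4^0 + (3)·ω_4^2 + (0)·ω_4^4 + (-3)·ω_4^6

X[2] = 0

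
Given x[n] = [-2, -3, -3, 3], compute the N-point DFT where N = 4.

X[k] = Σ(n=0 to 3) x[n] · ω_4^(nk)
where ω_4 = e^(-2πi/4)

Computing each X[k]:
X[0] = -5
X[1] = 1+6i
X[2] = -5
X[3] = 1-6i

X = [-5, 1+6i, -5, 1-6i]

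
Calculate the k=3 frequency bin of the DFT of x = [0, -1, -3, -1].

X[3] = Σ(n=0 to 3) x[n] · ω_4^(3n) where ω_4 = e^(-2πi/4)
= (0)·ω_4^0 + (-1)·ω_4^3 + (-3)·ω_4^6 + (-1)·ω_4^9

X[3] = 3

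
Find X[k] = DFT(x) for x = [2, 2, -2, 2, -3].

X[k] = Σ(n=0 to 4) x[n] · ω_5^(nk)
where ω_5 = e^(-2πi/5)

Computing each X[k]:
X[0] = 1
X[1] = 1.6910-2.4041i
X[2] = 2.8090-6.7432i
X[3] = 2.8090+6.7432i
X[4] = 1.6910+2.4041i

X = [1, 1.6910-2.4041i, 2.8090-6.7432i, 2.8090+6.7432i, 1.6910+2.4041i]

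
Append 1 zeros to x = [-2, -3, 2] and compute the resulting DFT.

Original 3-point DFT: [-3, -1.5000+4.3301i, -1.5000-4.3301i]
Zero-padded 4-point DFT provides frequency interpolation.

DFT_4([x, 0, ...]) = [-3, -4+3i, 3, -4-3i]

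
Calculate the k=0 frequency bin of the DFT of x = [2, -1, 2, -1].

X[0] = Σ(n=0 to 3) x[n] · ω_4^0 = Σ x[n]
= (2) + (-1) + (2) + (-1)

X[0] = 2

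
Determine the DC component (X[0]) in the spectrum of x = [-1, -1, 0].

X[0] = Σ(n=0 to 2) x[n] · ω_3^0 = Σ x[n]
= (-1) + (-1) + (0)

X[0] = -2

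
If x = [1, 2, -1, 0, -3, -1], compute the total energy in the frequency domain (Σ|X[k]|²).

Parseval: Σ|x[n]|² = (1/N)Σ|X[k]|², so Σ|X[k]|² = N·Σ|x[n]|² = 6·16.0000

Σ|X[k]|² = N·Σ|x[n]|² = 6·16.0000 = 96.0000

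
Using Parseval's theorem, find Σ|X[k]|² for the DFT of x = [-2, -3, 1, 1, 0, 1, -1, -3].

Parseval: Σ|x[n]|² = (1/N)Σ|X[k]|², so Σ|X[k]|² = N·Σ|x[n]|² = 8·26.0000

Σ|X[k]|² = N·Σ|x[n]|² = 8·26.0000 = 208.0000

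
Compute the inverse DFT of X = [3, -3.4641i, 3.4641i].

x[n] = (1/3) Σ(k=0 to 2) X[k] · e^(2πikn/3)

Computing each x[n]:
x[0] = 1
x[1] = 3
x[2] = -1

x = [1, 3, -1]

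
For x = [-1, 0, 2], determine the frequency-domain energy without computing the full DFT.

Parseval: Σ|x[n]|² = (1/N)Σ|X[k]|², so Σ|X[k]|² = N·Σ|x[n]|² = 3·5.0000

Σ|X[k]|² = N·Σ|x[n]|² = 3·5.0000 = 15.0000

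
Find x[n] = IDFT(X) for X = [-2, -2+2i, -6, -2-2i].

x[n] = (1/4) Σ(k=0 to 3) X[k] · e^(2πikn/4)

Computing each x[n]:
x[0] = -3
x[1] = 0
x[2] = -1
x[3] = 2

x = [-3, 0, -1, 2]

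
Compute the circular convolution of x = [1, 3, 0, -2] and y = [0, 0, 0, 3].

(x ⊛ y)[n] = Σ(m=0 to 3) x[m] · y[(n-m) mod 4]

Computing each output sample:
(x ⊛ y)[0] = 9
(x ⊛ y)[1] = 0
(x ⊛ y)[2] = -6
(x ⊛ y)[3] = 3

x ⊛ y = [9, 0, -6, 3]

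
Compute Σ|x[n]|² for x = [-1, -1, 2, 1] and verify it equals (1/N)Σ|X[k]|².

Time domain:
Σ|x[n]|² = |-1|² + |-1|² + |2|² + |1|² = 7.0000

Frequency domain:
(1/4)Σ|X[k]|² = (1/4)(|1|² + |-3+2i|² + |1|² + |-3-2i|²) = (1/4)·28.0000 = 7.0000

Both sides agree, confirming Parseval's theorem.

Σ|x[n]|² = (1/N)Σ|X[k]|² = 7.0000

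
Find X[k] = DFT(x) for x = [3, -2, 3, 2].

X[k] = Σ(n=0 to 3) x[n] · ω_4^(nk)
where ω_4 = e^(-2πi/4)

Computing each X[k]:
X[0] = 6
X[1] = 4i
X[2] = 6
X[3] = -4i

X = [6, 4i, 6, -4i]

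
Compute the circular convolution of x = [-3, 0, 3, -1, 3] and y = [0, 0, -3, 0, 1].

(x ⊛ y)[n] = Σ(m=0 to 4) x[m] · y[(n-m) mod 5]

Computing each output sample:
(x ⊛ y)[0] = 3
(x ⊛ y)[1] = -6
(x ⊛ y)[2] = 8
(x ⊛ y)[3] = 3
(x ⊛ y)[4] = -12

x ⊛ y = [3, -6, 8, 3, -12]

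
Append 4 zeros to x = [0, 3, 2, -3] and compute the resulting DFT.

Original 4-point DFT: [2, -2-6i, 2, -2+6i]
Zero-padded 8-point DFT provides frequency interpolation.

DFT_8([x, 0, ...]) = [2, 4.2426-2.0000i, -2-6i, -4.2426+2.0000i, 2, -4.2426-2.0000i, -2+6i, 4.2426+2.0000i]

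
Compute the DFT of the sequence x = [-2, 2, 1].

X[k] = Σ(n=0 to 2) x[n] · ω_3^(nk)
where ω_3 = e^(-2πi/3)

Computing each X[k]:
X[0] = 1
X[1] = -3.5000-0.8660i
X[2] = -3.5000+0.8660i

X = [1, -3.5000-0.8660i, -3.5000+0.8660i]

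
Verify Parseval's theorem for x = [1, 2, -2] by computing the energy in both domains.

Time domain:
Σ|x[n]|² = |1|² + |2|² + |-2|² = 9.0000

Frequency domain:
(1/3)Σ|X[k]|² = (1/3)(|1|² + |1.0000-3.4641i|² + |1.0000+3.4641i|²) = (1/3)·27.0000 = 9.0000

Both sides agree, confirming Parseval's theorem.

Σ|x[n]|² = (1/N)Σ|X[k]|² = 9.0000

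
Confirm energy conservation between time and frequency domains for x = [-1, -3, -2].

Time domain:
Σ|x[n]|² = |-1|² + |-3|² + |-2|² = 14.0000

Frequency domain:
(1/3)Σ|X[k]|² = (1/3)(|-6|² + |1.5000+0.8660i|² + |1.5000-0.8660i|²) = (1/3)·42.0000 = 14.0000

Both sides agree, confirming Parseval's theorem.

Σ|x[n]|² = (1/N)Σ|X[k]|² = 14.0000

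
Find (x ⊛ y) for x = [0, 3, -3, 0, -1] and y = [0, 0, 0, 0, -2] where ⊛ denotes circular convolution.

(x ⊛ y)[n] = Σ(m=0 to 4) x[m] · y[(n-m) mod 5]

Computing each output sample:
(x ⊛ y)[0] = -6
(x ⊛ y)[1] = 6
(x ⊛ y)[2] = 0
(x ⊛ y)[3] = 2
(x ⊛ y)[4] = 0

x ⊛ y = [-6, 6, 0, 2, 0]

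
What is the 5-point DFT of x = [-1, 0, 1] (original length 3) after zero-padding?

Original 3-point DFT: [0, -1.5000+0.8660i, -1.5000-0.8660i]
Zero-padded 5-point DFT provides frequency interpolation.

DFT_5([x, 0, ...]) = [0, -1.8090-0.5878i, -0.6910+0.9511i, -0.6910-0.9511i, -1.8090+0.5878i]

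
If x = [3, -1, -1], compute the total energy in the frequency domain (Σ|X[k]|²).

Parseval: Σ|x[n]|² = (1/N)Σ|X[k]|², so Σ|X[k]|² = N·Σ|x[n]|² = 3·11.0000

Σ|X[k]|² = N·Σ|x[n]|² = 3·11.0000 = 33.0000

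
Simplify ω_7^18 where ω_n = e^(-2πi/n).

Since ω_7^7 = 1, powers reduce modulo 7.
18 mod 7 = 4
So ω_7^18 = ω_7^4 = e^(-2πi·4/7)

ω_7^18 = ω_7^4 = -0.9010+0.4339i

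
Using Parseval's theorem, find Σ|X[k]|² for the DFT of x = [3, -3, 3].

Parseval: Σ|x[n]|² = (1/N)Σ|X[k]|², so Σ|X[k]|² = N·Σ|x[n]|² = 3·27.0000

Σ|X[k]|² = N·Σ|x[n]|² = 3·27.0000 = 81.0000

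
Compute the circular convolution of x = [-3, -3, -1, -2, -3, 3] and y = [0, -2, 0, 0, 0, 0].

(x ⊛ y)[n] = Σ(m=0 to 5) x[m] · y[(n-m) mod 6]

Computing each output sample:
(x ⊛ y)[0] = -6
(x ⊛ y)[1] = 6
(x ⊛ y)[2] = 6
(x ⊛ y)[3] = 2
(x ⊛ y)[4] = 4
(x ⊛ y)[5] = 6

x ⊛ y = [-6, 6, 6, 2, 4, 6]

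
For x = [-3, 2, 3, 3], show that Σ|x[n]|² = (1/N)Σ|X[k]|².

Time domain:
Σ|x[n]|² = |-3|² + |2|² + |3|² + |3|² = 31.0000

Frequency domain:
(1/4)Σ|X[k]|² = (1/4)(|5|² + |-6+1i|² + |-5|² + |-6-1i|²) = (1/4)·124.0000 = 31.0000

Both sides agree, confirming Parseval's theorem.

Σ|x[n]|² = (1/N)Σ|X[k]|² = 31.0000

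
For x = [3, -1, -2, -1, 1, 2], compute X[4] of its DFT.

X[4] = Σ(n=0 to 5) x[n] · ω_6^(4n) where ω_6 = e^(-2πi/6)
= (3)·ω_6^0 + (-1)·ω_6^4 + (-2)·ω_6^8 + (-1)·ω_6^12 + (1)·ω_6^16 + (2)·ω_6^20

X[4] = 2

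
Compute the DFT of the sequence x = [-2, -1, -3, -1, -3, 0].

X[k] = Σ(n=0 to 5) x[n] · ω_6^(nk)
where ω_6 = e^(-2πi/6)

Computing each X[k]:
X[0] = -10
X[1] = 1.5000+0.8660i
X[2] = 0.5000+0.8660i
X[3] = -6
X[4] = 0.5000-0.8660i
X[5] = 1.5000-0.8660i

X = [-10, 1.5000+0.8660i, 0.5000+0.8660i, -6, 0.5000-0.8660i, 1.5000-0.8660i]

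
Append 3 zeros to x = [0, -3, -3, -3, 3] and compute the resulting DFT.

Original 5-point DFT: [-6, 4.8541+5.7063i, -1.8541+3.5267i, -1.8541-3.5267i, 4.8541-5.7063i]
Zero-padded 8-point DFT provides frequency interpolation.

DFT_8([x, 0, ...]) = [-6, -3.0000+7.2426i, 6, -3.0000+1.2426i, 6, -3.0000-1.2426i, 6, -3.0000-7.2426i]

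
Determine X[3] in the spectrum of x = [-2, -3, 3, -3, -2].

X[3] = Σ(n=0 to 4) x[n] · ω_5^(3n) where ω_5 = e^(-2πi/5)
= (-2)·ω_5^0 + (-3)·ω_5^3 + (3)·ω_5^6 + (-3)·ω_5^9 + (-2)·ω_5^12

X[3] = 2.0451-6.2941i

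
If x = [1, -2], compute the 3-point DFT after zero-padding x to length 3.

Original 2-point DFT: [-1, 3]
Zero-padded 3-point DFT provides frequency interpolation.

DFT_3([x, 0, ...]) = [-1, 2.0000+1.7321i, 2.0000-1.7321i]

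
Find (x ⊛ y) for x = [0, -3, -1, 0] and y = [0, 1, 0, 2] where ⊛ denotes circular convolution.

(x ⊛ y)[n] = Σ(m=0 to 3) x[m] · y[(n-m) mod 4]

Computing each output sample:
(x ⊛ y)[0] = -6
(x ⊛ y)[1] = -2
(x ⊛ y)[2] = -3
(x ⊛ y)[3] = -1

x ⊛ y = [-6, -2, -3, -1]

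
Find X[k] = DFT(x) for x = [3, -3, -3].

X[k] = Σ(n=0 to 2) x[n] · ω_3^(nk)
where ω_3 = e^(-2πi/3)

Computing each X[k]:
X[0] = -3
X[1] = 6
X[2] = 6

X = [-3, 6, 6]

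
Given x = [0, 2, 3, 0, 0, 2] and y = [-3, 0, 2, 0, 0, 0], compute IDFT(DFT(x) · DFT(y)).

(x ⊛ y)[n] = Σ(m=0 to 5) x[m] · y[(n-m) mod 6]

Computing each output sample:
(x ⊛ y)[0] = 0
(x ⊛ y)[1] = -2
(x ⊛ y)[2] = -9
(x ⊛ y)[3] = 4
(x ⊛ y)[4] = 6
(x ⊛ y)[5] = -6

x ⊛ y = [0, -2, -9, 4, 6, -6]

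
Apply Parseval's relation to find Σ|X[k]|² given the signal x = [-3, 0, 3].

Parseval: Σ|x[n]|² = (1/N)Σ|X[k]|², so Σ|X[k]|² = N·Σ|x[n]|² = 3·18.0000

Σ|X[k]|² = N·Σ|x[n]|² = 3·18.0000 = 54.0000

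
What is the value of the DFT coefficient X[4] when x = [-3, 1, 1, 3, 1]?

X[4] = Σ(n=0 to 4) x[n] · ω_5^(4n) where ω_5 = e^(-2πi/5)
= (-3)·ω_5^0 + (1)·ω_5^4 + (1)·ω_5^8 + (3)·ω_5^12 + (1)·ω_5^16

X[4] = -5.6180-1.1756i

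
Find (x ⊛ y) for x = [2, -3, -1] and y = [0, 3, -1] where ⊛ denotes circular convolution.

(x ⊛ y)[n] = Σ(m=0 to 2) x[m] · y[(n-m) mod 3]

Computing each output sample:
(x ⊛ y)[0] = 0
(x ⊛ y)[1] = 7
(x ⊛ y)[2] = -11

x ⊛ y = [0, 7, -11]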